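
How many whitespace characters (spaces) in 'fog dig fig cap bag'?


\s matches whitespace characters (spaces, tabs, etc.).
Text: 'fog dig fig cap bag'
This text has 5 words separated by spaces.
Number of spaces = number of words - 1 = 5 - 1 = 4

4


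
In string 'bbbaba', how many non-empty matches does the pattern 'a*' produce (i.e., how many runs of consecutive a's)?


Pattern 'a*' matches zero or more a's. We want non-empty runs of consecutive a's.
String: 'bbbaba'
Walking through the string to find runs of a's:
  Run 1: positions 3-3 -> 'a'
  Run 2: positions 5-5 -> 'a'
Non-empty runs found: ['a', 'a']
Count: 2

2


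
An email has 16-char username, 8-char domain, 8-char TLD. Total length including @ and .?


An email address has format: username@domain.tld
Username length: 16
'@' character: 1
Domain length: 8
'.' character: 1
TLD length: 8
Total = 16 + 1 + 8 + 1 + 8 = 34

34


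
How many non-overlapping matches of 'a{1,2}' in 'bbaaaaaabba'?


Pattern 'a{1,2}' matches between 1 and 2 consecutive a's (greedy).
String: 'bbaaaaaabba'
Finding runs of a's and applying greedy matching:
  Run at pos 2: 'aaaaaa' (length 6)
  Run at pos 10: 'a' (length 1)
Matches: ['aa', 'aa', 'aa', 'a']
Count: 4

4


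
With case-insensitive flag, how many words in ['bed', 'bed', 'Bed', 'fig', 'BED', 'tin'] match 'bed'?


Case-insensitive matching: compare each word's lowercase form to 'bed'.
  'bed' -> lower='bed' -> MATCH
  'bed' -> lower='bed' -> MATCH
  'Bed' -> lower='bed' -> MATCH
  'fig' -> lower='fig' -> no
  'BED' -> lower='bed' -> MATCH
  'tin' -> lower='tin' -> no
Matches: ['bed', 'bed', 'Bed', 'BED']
Count: 4

4


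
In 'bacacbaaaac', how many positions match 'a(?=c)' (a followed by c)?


Lookahead 'a(?=c)' matches 'a' only when followed by 'c'.
String: 'bacacbaaaac'
Checking each position where char is 'a':
  pos 1: 'a' -> MATCH (next='c')
  pos 3: 'a' -> MATCH (next='c')
  pos 6: 'a' -> no (next='a')
  pos 7: 'a' -> no (next='a')
  pos 8: 'a' -> no (next='a')
  pos 9: 'a' -> MATCH (next='c')
Matching positions: [1, 3, 9]
Count: 3

3


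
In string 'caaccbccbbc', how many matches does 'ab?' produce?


Pattern 'ab?' matches 'a' optionally followed by 'b'.
String: 'caaccbccbbc'
Scanning left to right for 'a' then checking next char:
  Match 1: 'a' (a not followed by b)
  Match 2: 'a' (a not followed by b)
Total matches: 2

2


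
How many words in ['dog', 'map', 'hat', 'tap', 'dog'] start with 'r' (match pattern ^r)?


Pattern ^r anchors to start of word. Check which words begin with 'r':
  'dog' -> no
  'map' -> no
  'hat' -> no
  'tap' -> no
  'dog' -> no
Matching words: []
Count: 0

0


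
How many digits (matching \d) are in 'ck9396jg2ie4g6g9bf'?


\d matches any digit 0-9.
Scanning 'ck9396jg2ie4g6g9bf':
  pos 2: '9' -> DIGIT
  pos 3: '3' -> DIGIT
  pos 4: '9' -> DIGIT
  pos 5: '6' -> DIGIT
  pos 8: '2' -> DIGIT
  pos 11: '4' -> DIGIT
  pos 13: '6' -> DIGIT
  pos 15: '9' -> DIGIT
Digits found: ['9', '3', '9', '6', '2', '4', '6', '9']
Total: 8

8


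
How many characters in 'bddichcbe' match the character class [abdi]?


Character class [abdi] matches any of: {a, b, d, i}
Scanning string 'bddichcbe' character by character:
  pos 0: 'b' -> MATCH
  pos 1: 'd' -> MATCH
  pos 2: 'd' -> MATCH
  pos 3: 'i' -> MATCH
  pos 4: 'c' -> no
  pos 5: 'h' -> no
  pos 6: 'c' -> no
  pos 7: 'b' -> MATCH
  pos 8: 'e' -> no
Total matches: 5

5


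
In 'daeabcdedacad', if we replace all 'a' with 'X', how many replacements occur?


re.sub('a', 'X', text) replaces every occurrence of 'a' with 'X'.
Text: 'daeabcdedacad'
Scanning for 'a':
  pos 1: 'a' -> replacement #1
  pos 3: 'a' -> replacement #2
  pos 9: 'a' -> replacement #3
  pos 11: 'a' -> replacement #4
Total replacements: 4

4


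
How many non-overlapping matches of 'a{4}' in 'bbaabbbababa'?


Pattern 'a{4}' matches exactly 4 consecutive a's (greedy, non-overlapping).
String: 'bbaabbbababa'
Scanning for runs of a's:
  Run at pos 2: 'aa' (length 2) -> 0 match(es)
  Run at pos 7: 'a' (length 1) -> 0 match(es)
  Run at pos 9: 'a' (length 1) -> 0 match(es)
  Run at pos 11: 'a' (length 1) -> 0 match(es)
Matches found: []
Total: 0

0


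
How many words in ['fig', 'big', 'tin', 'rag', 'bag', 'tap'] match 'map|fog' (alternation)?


Alternation 'map|fog' matches either 'map' or 'fog'.
Checking each word:
  'fig' -> no
  'big' -> no
  'tin' -> no
  'rag' -> no
  'bag' -> no
  'tap' -> no
Matches: []
Count: 0

0


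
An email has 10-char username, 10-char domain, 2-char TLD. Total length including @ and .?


An email address has format: username@domain.tld
Username length: 10
'@' character: 1
Domain length: 10
'.' character: 1
TLD length: 2
Total = 10 + 1 + 10 + 1 + 2 = 24

24


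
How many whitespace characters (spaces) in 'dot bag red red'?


\s matches whitespace characters (spaces, tabs, etc.).
Text: 'dot bag red red'
This text has 4 words separated by spaces.
Number of spaces = number of words - 1 = 4 - 1 = 3

3


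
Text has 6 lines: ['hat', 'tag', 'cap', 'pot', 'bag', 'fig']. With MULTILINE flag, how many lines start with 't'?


With MULTILINE flag, ^ matches the start of each line.
Lines: ['hat', 'tag', 'cap', 'pot', 'bag', 'fig']
Checking which lines start with 't':
  Line 1: 'hat' -> no
  Line 2: 'tag' -> MATCH
  Line 3: 'cap' -> no
  Line 4: 'pot' -> no
  Line 5: 'bag' -> no
  Line 6: 'fig' -> no
Matching lines: ['tag']
Count: 1

1


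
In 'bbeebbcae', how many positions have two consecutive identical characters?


Looking for consecutive identical characters in 'bbeebbcae':
  pos 0-1: 'b' vs 'b' -> MATCH ('bb')
  pos 1-2: 'b' vs 'e' -> different
  pos 2-3: 'e' vs 'e' -> MATCH ('ee')
  pos 3-4: 'e' vs 'b' -> different
  pos 4-5: 'b' vs 'b' -> MATCH ('bb')
  pos 5-6: 'b' vs 'c' -> different
  pos 6-7: 'c' vs 'a' -> different
  pos 7-8: 'a' vs 'e' -> different
Consecutive identical pairs: ['bb', 'ee', 'bb']
Count: 3

3


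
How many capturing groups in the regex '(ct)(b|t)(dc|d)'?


To count capturing groups, count each '(' that starts a group.
Pattern: '(ct)(b|t)(dc|d)'
Walking through the pattern:
  Position 0: '(' -> group #1
  Position 4: '(' -> group #2
  Position 9: '(' -> group #3
Total capturing groups: 3

3


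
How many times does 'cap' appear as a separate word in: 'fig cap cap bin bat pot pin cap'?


Scanning each word for exact match 'cap':
  Word 1: 'fig' -> no
  Word 2: 'cap' -> MATCH
  Word 3: 'cap' -> MATCH
  Word 4: 'bin' -> no
  Word 5: 'bat' -> no
  Word 6: 'pot' -> no
  Word 7: 'pin' -> no
  Word 8: 'cap' -> MATCH
Total matches: 3

3


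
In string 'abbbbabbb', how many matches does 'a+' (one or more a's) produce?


Pattern 'a+' matches one or more consecutive a's.
String: 'abbbbabbb'
Scanning for runs of a:
  Match 1: 'a' (length 1)
  Match 2: 'a' (length 1)
Total matches: 2

2


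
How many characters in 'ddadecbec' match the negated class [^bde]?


Negated class [^bde] matches any char NOT in {b, d, e}
Scanning 'ddadecbec':
  pos 0: 'd' -> no (excluded)
  pos 1: 'd' -> no (excluded)
  pos 2: 'a' -> MATCH
  pos 3: 'd' -> no (excluded)
  pos 4: 'e' -> no (excluded)
  pos 5: 'c' -> MATCH
  pos 6: 'b' -> no (excluded)
  pos 7: 'e' -> no (excluded)
  pos 8: 'c' -> MATCH
Total matches: 3

3


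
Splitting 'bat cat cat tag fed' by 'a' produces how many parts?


Splitting by 'a' breaks the string at each occurrence of the separator.
Text: 'bat cat cat tag fed'
Parts after split:
  Part 1: 'b'
  Part 2: 't c'
  Part 3: 't c'
  Part 4: 't t'
  Part 5: 'g fed'
Total parts: 5

5


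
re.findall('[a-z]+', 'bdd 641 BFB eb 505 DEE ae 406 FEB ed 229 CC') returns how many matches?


Pattern '[a-z]+' finds one or more lowercase letters.
Text: 'bdd 641 BFB eb 505 DEE ae 406 FEB ed 229 CC'
Scanning for matches:
  Match 1: 'bdd'
  Match 2: 'eb'
  Match 3: 'ae'
  Match 4: 'ed'
Total matches: 4

4


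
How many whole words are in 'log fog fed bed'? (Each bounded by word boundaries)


Word boundaries (\b) mark the start/end of each word.
Text: 'log fog fed bed'
Splitting by whitespace:
  Word 1: 'log'
  Word 2: 'fog'
  Word 3: 'fed'
  Word 4: 'bed'
Total whole words: 4

4


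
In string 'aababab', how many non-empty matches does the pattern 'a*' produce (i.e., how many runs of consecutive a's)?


Pattern 'a*' matches zero or more a's. We want non-empty runs of consecutive a's.
String: 'aababab'
Walking through the string to find runs of a's:
  Run 1: positions 0-1 -> 'aa'
  Run 2: positions 3-3 -> 'a'
  Run 3: positions 5-5 -> 'a'
Non-empty runs found: ['aa', 'a', 'a']
Count: 3

3


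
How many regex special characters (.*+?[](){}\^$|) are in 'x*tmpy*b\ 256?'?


Regex special characters are: . * + ? [ ] ( ) { } \ ^ $ |
Scanning 'x*tmpy*b\ 256?':
  pos 1: '*' -> SPECIAL
  pos 6: '*' -> SPECIAL
  pos 8: '\' -> SPECIAL
  pos 13: '?' -> SPECIAL
Special chars found: ['*', '*', '\\', '?']
Total: 4

4


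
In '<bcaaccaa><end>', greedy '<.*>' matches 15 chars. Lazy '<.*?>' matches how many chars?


Greedy '<.*>' tries to match as MUCH as possible.
Lazy '<.*?>' tries to match as LITTLE as possible.

String: '<bcaaccaa><end>'
Greedy '<.*>' starts at first '<' and extends to the LAST '>': '<bcaaccaa><end>' (15 chars)
Lazy '<.*?>' starts at first '<' and stops at the FIRST '>': '<bcaaccaa>' (10 chars)

10


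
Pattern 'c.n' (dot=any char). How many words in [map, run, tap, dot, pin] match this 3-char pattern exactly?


Pattern 'c.n' means: starts with 'c', any single char, ends with 'n'.
Checking each word (must be exactly 3 chars):
  'map' (len=3): no
  'run' (len=3): no
  'tap' (len=3): no
  'dot' (len=3): no
  'pin' (len=3): no
Matching words: []
Total: 0

0


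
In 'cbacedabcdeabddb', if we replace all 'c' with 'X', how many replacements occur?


re.sub('c', 'X', text) replaces every occurrence of 'c' with 'X'.
Text: 'cbacedabcdeabddb'
Scanning for 'c':
  pos 0: 'c' -> replacement #1
  pos 3: 'c' -> replacement #2
  pos 8: 'c' -> replacement #3
Total replacements: 3

3


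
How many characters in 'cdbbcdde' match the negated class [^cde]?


Negated class [^cde] matches any char NOT in {c, d, e}
Scanning 'cdbbcdde':
  pos 0: 'c' -> no (excluded)
  pos 1: 'd' -> no (excluded)
  pos 2: 'b' -> MATCH
  pos 3: 'b' -> MATCH
  pos 4: 'c' -> no (excluded)
  pos 5: 'd' -> no (excluded)
  pos 6: 'd' -> no (excluded)
  pos 7: 'e' -> no (excluded)
Total matches: 2

2


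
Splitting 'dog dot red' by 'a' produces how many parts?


Splitting by 'a' breaks the string at each occurrence of the separator.
Text: 'dog dot red'
Parts after split:
  Part 1: 'dog dot red'
Total parts: 1

1


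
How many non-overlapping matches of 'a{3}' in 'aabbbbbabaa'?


Pattern 'a{3}' matches exactly 3 consecutive a's (greedy, non-overlapping).
String: 'aabbbbbabaa'
Scanning for runs of a's:
  Run at pos 0: 'aa' (length 2) -> 0 match(es)
  Run at pos 7: 'a' (length 1) -> 0 match(es)
  Run at pos 9: 'aa' (length 2) -> 0 match(es)
Matches found: []
Total: 0

0


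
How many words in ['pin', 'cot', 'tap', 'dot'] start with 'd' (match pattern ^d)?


Pattern ^d anchors to start of word. Check which words begin with 'd':
  'pin' -> no
  'cot' -> no
  'tap' -> no
  'dot' -> MATCH (starts with 'd')
Matching words: ['dot']
Count: 1

1


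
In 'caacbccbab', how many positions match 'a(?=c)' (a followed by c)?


Lookahead 'a(?=c)' matches 'a' only when followed by 'c'.
String: 'caacbccbab'
Checking each position where char is 'a':
  pos 1: 'a' -> no (next='a')
  pos 2: 'a' -> MATCH (next='c')
  pos 8: 'a' -> no (next='b')
Matching positions: [2]
Count: 1

1


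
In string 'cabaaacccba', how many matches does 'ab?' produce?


Pattern 'ab?' matches 'a' optionally followed by 'b'.
String: 'cabaaacccba'
Scanning left to right for 'a' then checking next char:
  Match 1: 'ab' (a followed by b)
  Match 2: 'a' (a not followed by b)
  Match 3: 'a' (a not followed by b)
  Match 4: 'a' (a not followed by b)
  Match 5: 'a' (a not followed by b)
Total matches: 5

5


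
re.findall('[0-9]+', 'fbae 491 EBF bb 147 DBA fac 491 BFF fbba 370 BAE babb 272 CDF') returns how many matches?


Pattern '[0-9]+' finds one or more digits.
Text: 'fbae 491 EBF bb 147 DBA fac 491 BFF fbba 370 BAE babb 272 CDF'
Scanning for matches:
  Match 1: '491'
  Match 2: '147'
  Match 3: '491'
  Match 4: '370'
  Match 5: '272'
Total matches: 5

5


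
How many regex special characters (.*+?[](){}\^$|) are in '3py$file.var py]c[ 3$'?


Regex special characters are: . * + ? [ ] ( ) { } \ ^ $ |
Scanning '3py$file.var py]c[ 3$':
  pos 3: '$' -> SPECIAL
  pos 8: '.' -> SPECIAL
  pos 15: ']' -> SPECIAL
  pos 17: '[' -> SPECIAL
  pos 20: '$' -> SPECIAL
Special chars found: ['$', '.', ']', '[', '$']
Total: 5

5


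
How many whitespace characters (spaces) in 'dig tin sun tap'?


\s matches whitespace characters (spaces, tabs, etc.).
Text: 'dig tin sun tap'
This text has 4 words separated by spaces.
Number of spaces = number of words - 1 = 4 - 1 = 3

3


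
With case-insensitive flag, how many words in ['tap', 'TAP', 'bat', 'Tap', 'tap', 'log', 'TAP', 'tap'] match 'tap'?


Case-insensitive matching: compare each word's lowercase form to 'tap'.
  'tap' -> lower='tap' -> MATCH
  'TAP' -> lower='tap' -> MATCH
  'bat' -> lower='bat' -> no
  'Tap' -> lower='tap' -> MATCH
  'tap' -> lower='tap' -> MATCH
  'log' -> lower='log' -> no
  'TAP' -> lower='tap' -> MATCH
  'tap' -> lower='tap' -> MATCH
Matches: ['tap', 'TAP', 'Tap', 'tap', 'TAP', 'tap']
Count: 6

6


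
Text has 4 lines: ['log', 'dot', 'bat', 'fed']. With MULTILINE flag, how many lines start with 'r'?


With MULTILINE flag, ^ matches the start of each line.
Lines: ['log', 'dot', 'bat', 'fed']
Checking which lines start with 'r':
  Line 1: 'log' -> no
  Line 2: 'dot' -> no
  Line 3: 'bat' -> no
  Line 4: 'fed' -> no
Matching lines: []
Count: 0

0


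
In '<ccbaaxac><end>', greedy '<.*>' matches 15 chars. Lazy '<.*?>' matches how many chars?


Greedy '<.*>' tries to match as MUCH as possible.
Lazy '<.*?>' tries to match as LITTLE as possible.

String: '<ccbaaxac><end>'
Greedy '<.*>' starts at first '<' and extends to the LAST '>': '<ccbaaxac><end>' (15 chars)
Lazy '<.*?>' starts at first '<' and stops at the FIRST '>': '<ccbaaxac>' (10 chars)

10


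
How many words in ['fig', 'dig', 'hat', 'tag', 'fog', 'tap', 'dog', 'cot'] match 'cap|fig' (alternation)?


Alternation 'cap|fig' matches either 'cap' or 'fig'.
Checking each word:
  'fig' -> MATCH
  'dig' -> no
  'hat' -> no
  'tag' -> no
  'fog' -> no
  'tap' -> no
  'dog' -> no
  'cot' -> no
Matches: ['fig']
Count: 1

1


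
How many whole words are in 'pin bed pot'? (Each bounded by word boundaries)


Word boundaries (\b) mark the start/end of each word.
Text: 'pin bed pot'
Splitting by whitespace:
  Word 1: 'pin'
  Word 2: 'bed'
  Word 3: 'pot'
Total whole words: 3

3


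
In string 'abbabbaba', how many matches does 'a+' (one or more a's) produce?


Pattern 'a+' matches one or more consecutive a's.
String: 'abbabbaba'
Scanning for runs of a:
  Match 1: 'a' (length 1)
  Match 2: 'a' (length 1)
  Match 3: 'a' (length 1)
  Match 4: 'a' (length 1)
Total matches: 4

4


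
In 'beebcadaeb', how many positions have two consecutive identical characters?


Looking for consecutive identical characters in 'beebcadaeb':
  pos 0-1: 'b' vs 'e' -> different
  pos 1-2: 'e' vs 'e' -> MATCH ('ee')
  pos 2-3: 'e' vs 'b' -> different
  pos 3-4: 'b' vs 'c' -> different
  pos 4-5: 'c' vs 'a' -> different
  pos 5-6: 'a' vs 'd' -> different
  pos 6-7: 'd' vs 'a' -> different
  pos 7-8: 'a' vs 'e' -> different
  pos 8-9: 'e' vs 'b' -> different
Consecutive identical pairs: ['ee']
Count: 1

1


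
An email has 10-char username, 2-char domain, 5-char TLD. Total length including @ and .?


An email address has format: username@domain.tld
Username length: 10
'@' character: 1
Domain length: 2
'.' character: 1
TLD length: 5
Total = 10 + 1 + 2 + 1 + 5 = 19

19


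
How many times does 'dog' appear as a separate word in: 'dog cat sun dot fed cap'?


Scanning each word for exact match 'dog':
  Word 1: 'dog' -> MATCH
  Word 2: 'cat' -> no
  Word 3: 'sun' -> no
  Word 4: 'dot' -> no
  Word 5: 'fed' -> no
  Word 6: 'cap' -> no
Total matches: 1

1


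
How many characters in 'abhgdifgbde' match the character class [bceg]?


Character class [bceg] matches any of: {b, c, e, g}
Scanning string 'abhgdifgbde' character by character:
  pos 0: 'a' -> no
  pos 1: 'b' -> MATCH
  pos 2: 'h' -> no
  pos 3: 'g' -> MATCH
  pos 4: 'd' -> no
  pos 5: 'i' -> no
  pos 6: 'f' -> no
  pos 7: 'g' -> MATCH
  pos 8: 'b' -> MATCH
  pos 9: 'd' -> no
  pos 10: 'e' -> MATCH
Total matches: 5

5


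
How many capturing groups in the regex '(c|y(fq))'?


To count capturing groups, count each '(' that starts a group.
Pattern: '(c|y(fq))'
Walking through the pattern:
  Position 0: '(' -> group #1
  Position 4: '(' -> group #2
Total capturing groups: 2

2


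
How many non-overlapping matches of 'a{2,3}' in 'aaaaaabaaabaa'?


Pattern 'a{2,3}' matches between 2 and 3 consecutive a's (greedy).
String: 'aaaaaabaaabaa'
Finding runs of a's and applying greedy matching:
  Run at pos 0: 'aaaaaa' (length 6)
  Run at pos 7: 'aaa' (length 3)
  Run at pos 11: 'aa' (length 2)
Matches: ['aaa', 'aaa', 'aaa', 'aa']
Count: 4

4


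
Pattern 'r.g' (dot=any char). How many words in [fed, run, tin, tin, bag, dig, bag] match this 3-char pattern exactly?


Pattern 'r.g' means: starts with 'r', any single char, ends with 'g'.
Checking each word (must be exactly 3 chars):
  'fed' (len=3): no
  'run' (len=3): no
  'tin' (len=3): no
  'tin' (len=3): no
  'bag' (len=3): no
  'dig' (len=3): no
  'bag' (len=3): no
Matching words: []
Total: 0

0


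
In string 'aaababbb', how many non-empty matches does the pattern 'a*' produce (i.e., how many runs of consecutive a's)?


Pattern 'a*' matches zero or more a's. We want non-empty runs of consecutive a's.
String: 'aaababbb'
Walking through the string to find runs of a's:
  Run 1: positions 0-2 -> 'aaa'
  Run 2: positions 4-4 -> 'a'
Non-empty runs found: ['aaa', 'a']
Count: 2

2


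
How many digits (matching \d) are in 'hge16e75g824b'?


\d matches any digit 0-9.
Scanning 'hge16e75g824b':
  pos 3: '1' -> DIGIT
  pos 4: '6' -> DIGIT
  pos 6: '7' -> DIGIT
  pos 7: '5' -> DIGIT
  pos 9: '8' -> DIGIT
  pos 10: '2' -> DIGIT
  pos 11: '4' -> DIGIT
Digits found: ['1', '6', '7', '5', '8', '2', '4']
Total: 7

7


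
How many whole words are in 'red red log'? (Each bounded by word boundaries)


Word boundaries (\b) mark the start/end of each word.
Text: 'red red log'
Splitting by whitespace:
  Word 1: 'red'
  Word 2: 'red'
  Word 3: 'log'
Total whole words: 3

3


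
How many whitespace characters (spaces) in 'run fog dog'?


\s matches whitespace characters (spaces, tabs, etc.).
Text: 'run fog dog'
This text has 3 words separated by spaces.
Number of spaces = number of words - 1 = 3 - 1 = 2

2


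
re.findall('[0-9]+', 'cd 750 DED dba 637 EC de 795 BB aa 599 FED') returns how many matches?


Pattern '[0-9]+' finds one or more digits.
Text: 'cd 750 DED dba 637 EC de 795 BB aa 599 FED'
Scanning for matches:
  Match 1: '750'
  Match 2: '637'
  Match 3: '795'
  Match 4: '599'
Total matches: 4

4


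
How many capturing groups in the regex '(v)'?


To count capturing groups, count each '(' that starts a group.
Pattern: '(v)'
Walking through the pattern:
  Position 0: '(' -> group #1
Total capturing groups: 1

1


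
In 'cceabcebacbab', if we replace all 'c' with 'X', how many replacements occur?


re.sub('c', 'X', text) replaces every occurrence of 'c' with 'X'.
Text: 'cceabcebacbab'
Scanning for 'c':
  pos 0: 'c' -> replacement #1
  pos 1: 'c' -> replacement #2
  pos 5: 'c' -> replacement #3
  pos 9: 'c' -> replacement #4
Total replacements: 4

4


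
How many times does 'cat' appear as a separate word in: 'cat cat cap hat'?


Scanning each word for exact match 'cat':
  Word 1: 'cat' -> MATCH
  Word 2: 'cat' -> MATCH
  Word 3: 'cap' -> no
  Word 4: 'hat' -> no
Total matches: 2

2


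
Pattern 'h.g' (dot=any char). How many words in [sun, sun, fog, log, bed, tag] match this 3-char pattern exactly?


Pattern 'h.g' means: starts with 'h', any single char, ends with 'g'.
Checking each word (must be exactly 3 chars):
  'sun' (len=3): no
  'sun' (len=3): no
  'fog' (len=3): no
  'log' (len=3): no
  'bed' (len=3): no
  'tag' (len=3): no
Matching words: []
Total: 0

0


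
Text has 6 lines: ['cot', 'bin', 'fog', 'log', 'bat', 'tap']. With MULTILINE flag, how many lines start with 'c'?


With MULTILINE flag, ^ matches the start of each line.
Lines: ['cot', 'bin', 'fog', 'log', 'bat', 'tap']
Checking which lines start with 'c':
  Line 1: 'cot' -> MATCH
  Line 2: 'bin' -> no
  Line 3: 'fog' -> no
  Line 4: 'log' -> no
  Line 5: 'bat' -> no
  Line 6: 'tap' -> no
Matching lines: ['cot']
Count: 1

1


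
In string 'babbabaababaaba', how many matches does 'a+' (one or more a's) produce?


Pattern 'a+' matches one or more consecutive a's.
String: 'babbabaababaaba'
Scanning for runs of a:
  Match 1: 'a' (length 1)
  Match 2: 'a' (length 1)
  Match 3: 'aa' (length 2)
  Match 4: 'a' (length 1)
  Match 5: 'aa' (length 2)
  Match 6: 'a' (length 1)
Total matches: 6

6


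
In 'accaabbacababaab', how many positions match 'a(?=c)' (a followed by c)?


Lookahead 'a(?=c)' matches 'a' only when followed by 'c'.
String: 'accaabbacababaab'
Checking each position where char is 'a':
  pos 0: 'a' -> MATCH (next='c')
  pos 3: 'a' -> no (next='a')
  pos 4: 'a' -> no (next='b')
  pos 7: 'a' -> MATCH (next='c')
  pos 9: 'a' -> no (next='b')
  pos 11: 'a' -> no (next='b')
  pos 13: 'a' -> no (next='a')
  pos 14: 'a' -> no (next='b')
Matching positions: [0, 7]
Count: 2

2


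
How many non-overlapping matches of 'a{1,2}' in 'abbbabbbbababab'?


Pattern 'a{1,2}' matches between 1 and 2 consecutive a's (greedy).
String: 'abbbabbbbababab'
Finding runs of a's and applying greedy matching:
  Run at pos 0: 'a' (length 1)
  Run at pos 4: 'a' (length 1)
  Run at pos 9: 'a' (length 1)
  Run at pos 11: 'a' (length 1)
  Run at pos 13: 'a' (length 1)
Matches: ['a', 'a', 'a', 'a', 'a']
Count: 5

5


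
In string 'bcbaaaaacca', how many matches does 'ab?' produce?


Pattern 'ab?' matches 'a' optionally followed by 'b'.
String: 'bcbaaaaacca'
Scanning left to right for 'a' then checking next char:
  Match 1: 'a' (a not followed by b)
  Match 2: 'a' (a not followed by b)
  Match 3: 'a' (a not followed by b)
  Match 4: 'a' (a not followed by b)
  Match 5: 'a' (a not followed by b)
  Match 6: 'a' (a not followed by b)
Total matches: 6

6


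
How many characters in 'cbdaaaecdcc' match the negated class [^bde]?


Negated class [^bde] matches any char NOT in {b, d, e}
Scanning 'cbdaaaecdcc':
  pos 0: 'c' -> MATCH
  pos 1: 'b' -> no (excluded)
  pos 2: 'd' -> no (excluded)
  pos 3: 'a' -> MATCH
  pos 4: 'a' -> MATCH
  pos 5: 'a' -> MATCH
  pos 6: 'e' -> no (excluded)
  pos 7: 'c' -> MATCH
  pos 8: 'd' -> no (excluded)
  pos 9: 'c' -> MATCH
  pos 10: 'c' -> MATCH
Total matches: 7

7


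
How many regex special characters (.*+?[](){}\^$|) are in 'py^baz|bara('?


Regex special characters are: . * + ? [ ] ( ) { } \ ^ $ |
Scanning 'py^baz|bara(':
  pos 2: '^' -> SPECIAL
  pos 6: '|' -> SPECIAL
  pos 11: '(' -> SPECIAL
Special chars found: ['^', '|', '(']
Total: 3

3


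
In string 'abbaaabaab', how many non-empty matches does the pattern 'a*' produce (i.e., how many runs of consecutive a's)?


Pattern 'a*' matches zero or more a's. We want non-empty runs of consecutive a's.
String: 'abbaaabaab'
Walking through the string to find runs of a's:
  Run 1: positions 0-0 -> 'a'
  Run 2: positions 3-5 -> 'aaa'
  Run 3: positions 7-8 -> 'aa'
Non-empty runs found: ['a', 'aaa', 'aa']
Count: 3

3


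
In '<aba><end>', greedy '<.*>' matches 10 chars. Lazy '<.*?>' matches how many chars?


Greedy '<.*>' tries to match as MUCH as possible.
Lazy '<.*?>' tries to match as LITTLE as possible.

String: '<aba><end>'
Greedy '<.*>' starts at first '<' and extends to the LAST '>': '<aba><end>' (10 chars)
Lazy '<.*?>' starts at first '<' and stops at the FIRST '>': '<aba>' (5 chars)

5


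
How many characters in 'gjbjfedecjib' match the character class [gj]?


Character class [gj] matches any of: {g, j}
Scanning string 'gjbjfedecjib' character by character:
  pos 0: 'g' -> MATCH
  pos 1: 'j' -> MATCH
  pos 2: 'b' -> no
  pos 3: 'j' -> MATCH
  pos 4: 'f' -> no
  pos 5: 'e' -> no
  pos 6: 'd' -> no
  pos 7: 'e' -> no
  pos 8: 'c' -> no
  pos 9: 'j' -> MATCH
  pos 10: 'i' -> no
  pos 11: 'b' -> no
Total matches: 4

4


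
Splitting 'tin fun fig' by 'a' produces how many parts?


Splitting by 'a' breaks the string at each occurrence of the separator.
Text: 'tin fun fig'
Parts after split:
  Part 1: 'tin fun fig'
Total parts: 1

1


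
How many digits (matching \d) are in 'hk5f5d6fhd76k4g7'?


\d matches any digit 0-9.
Scanning 'hk5f5d6fhd76k4g7':
  pos 2: '5' -> DIGIT
  pos 4: '5' -> DIGIT
  pos 6: '6' -> DIGIT
  pos 10: '7' -> DIGIT
  pos 11: '6' -> DIGIT
  pos 13: '4' -> DIGIT
  pos 15: '7' -> DIGIT
Digits found: ['5', '5', '6', '7', '6', '4', '7']
Total: 7

7


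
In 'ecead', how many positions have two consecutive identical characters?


Looking for consecutive identical characters in 'ecead':
  pos 0-1: 'e' vs 'c' -> different
  pos 1-2: 'c' vs 'e' -> different
  pos 2-3: 'e' vs 'a' -> different
  pos 3-4: 'a' vs 'd' -> different
Consecutive identical pairs: []
Count: 0

0


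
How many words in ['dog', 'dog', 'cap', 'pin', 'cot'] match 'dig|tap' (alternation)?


Alternation 'dig|tap' matches either 'dig' or 'tap'.
Checking each word:
  'dog' -> no
  'dog' -> no
  'cap' -> no
  'pin' -> no
  'cot' -> no
Matches: []
Count: 0

0


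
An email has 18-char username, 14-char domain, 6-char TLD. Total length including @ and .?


An email address has format: username@domain.tld
Username length: 18
'@' character: 1
Domain length: 14
'.' character: 1
TLD length: 6
Total = 18 + 1 + 14 + 1 + 6 = 40

40


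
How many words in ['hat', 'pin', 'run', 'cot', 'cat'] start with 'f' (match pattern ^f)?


Pattern ^f anchors to start of word. Check which words begin with 'f':
  'hat' -> no
  'pin' -> no
  'run' -> no
  'cot' -> no
  'cat' -> no
Matching words: []
Count: 0

0


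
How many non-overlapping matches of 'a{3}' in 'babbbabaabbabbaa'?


Pattern 'a{3}' matches exactly 3 consecutive a's (greedy, non-overlapping).
String: 'babbbabaabbabbaa'
Scanning for runs of a's:
  Run at pos 1: 'a' (length 1) -> 0 match(es)
  Run at pos 5: 'a' (length 1) -> 0 match(es)
  Run at pos 7: 'aa' (length 2) -> 0 match(es)
  Run at pos 11: 'a' (length 1) -> 0 match(es)
  Run at pos 14: 'aa' (length 2) -> 0 match(es)
Matches found: []
Total: 0

0


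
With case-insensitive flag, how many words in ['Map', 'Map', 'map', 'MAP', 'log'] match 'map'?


Case-insensitive matching: compare each word's lowercase form to 'map'.
  'Map' -> lower='map' -> MATCH
  'Map' -> lower='map' -> MATCH
  'map' -> lower='map' -> MATCH
  'MAP' -> lower='map' -> MATCH
  'log' -> lower='log' -> no
Matches: ['Map', 'Map', 'map', 'MAP']
Count: 4

4


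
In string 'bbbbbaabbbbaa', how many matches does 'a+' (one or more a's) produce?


Pattern 'a+' matches one or more consecutive a's.
String: 'bbbbbaabbbbaa'
Scanning for runs of a:
  Match 1: 'aa' (length 2)
  Match 2: 'aa' (length 2)
Total matches: 2

2


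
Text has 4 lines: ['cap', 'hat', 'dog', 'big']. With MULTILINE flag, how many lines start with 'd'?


With MULTILINE flag, ^ matches the start of each line.
Lines: ['cap', 'hat', 'dog', 'big']
Checking which lines start with 'd':
  Line 1: 'cap' -> no
  Line 2: 'hat' -> no
  Line 3: 'dog' -> MATCH
  Line 4: 'big' -> no
Matching lines: ['dog']
Count: 1

1


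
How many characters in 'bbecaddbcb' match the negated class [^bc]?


Negated class [^bc] matches any char NOT in {b, c}
Scanning 'bbecaddbcb':
  pos 0: 'b' -> no (excluded)
  pos 1: 'b' -> no (excluded)
  pos 2: 'e' -> MATCH
  pos 3: 'c' -> no (excluded)
  pos 4: 'a' -> MATCH
  pos 5: 'd' -> MATCH
  pos 6: 'd' -> MATCH
  pos 7: 'b' -> no (excluded)
  pos 8: 'c' -> no (excluded)
  pos 9: 'b' -> no (excluded)
Total matches: 4

4


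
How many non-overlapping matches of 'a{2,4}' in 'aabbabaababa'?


Pattern 'a{2,4}' matches between 2 and 4 consecutive a's (greedy).
String: 'aabbabaababa'
Finding runs of a's and applying greedy matching:
  Run at pos 0: 'aa' (length 2)
  Run at pos 4: 'a' (length 1)
  Run at pos 6: 'aa' (length 2)
  Run at pos 9: 'a' (length 1)
  Run at pos 11: 'a' (length 1)
Matches: ['aa', 'aa']
Count: 2

2


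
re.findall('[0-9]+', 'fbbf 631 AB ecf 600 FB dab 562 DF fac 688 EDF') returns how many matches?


Pattern '[0-9]+' finds one or more digits.
Text: 'fbbf 631 AB ecf 600 FB dab 562 DF fac 688 EDF'
Scanning for matches:
  Match 1: '631'
  Match 2: '600'
  Match 3: '562'
  Match 4: '688'
Total matches: 4

4


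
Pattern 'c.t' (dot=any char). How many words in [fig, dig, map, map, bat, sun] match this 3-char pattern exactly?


Pattern 'c.t' means: starts with 'c', any single char, ends with 't'.
Checking each word (must be exactly 3 chars):
  'fig' (len=3): no
  'dig' (len=3): no
  'map' (len=3): no
  'map' (len=3): no
  'bat' (len=3): no
  'sun' (len=3): no
Matching words: []
Total: 0

0


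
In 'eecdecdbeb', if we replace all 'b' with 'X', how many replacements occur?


re.sub('b', 'X', text) replaces every occurrence of 'b' with 'X'.
Text: 'eecdecdbeb'
Scanning for 'b':
  pos 7: 'b' -> replacement #1
  pos 9: 'b' -> replacement #2
Total replacements: 2

2


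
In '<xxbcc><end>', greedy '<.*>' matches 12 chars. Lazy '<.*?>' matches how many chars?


Greedy '<.*>' tries to match as MUCH as possible.
Lazy '<.*?>' tries to match as LITTLE as possible.

String: '<xxbcc><end>'
Greedy '<.*>' starts at first '<' and extends to the LAST '>': '<xxbcc><end>' (12 chars)
Lazy '<.*?>' starts at first '<' and stops at the FIRST '>': '<xxbcc>' (7 chars)

7


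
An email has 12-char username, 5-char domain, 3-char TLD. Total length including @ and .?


An email address has format: username@domain.tld
Username length: 12
'@' character: 1
Domain length: 5
'.' character: 1
TLD length: 3
Total = 12 + 1 + 5 + 1 + 3 = 22

22


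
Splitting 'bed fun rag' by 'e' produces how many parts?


Splitting by 'e' breaks the string at each occurrence of the separator.
Text: 'bed fun rag'
Parts after split:
  Part 1: 'b'
  Part 2: 'd fun rag'
Total parts: 2

2


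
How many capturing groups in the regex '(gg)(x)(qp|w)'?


To count capturing groups, count each '(' that starts a group.
Pattern: '(gg)(x)(qp|w)'
Walking through the pattern:
  Position 0: '(' -> group #1
  Position 4: '(' -> group #2
  Position 7: '(' -> group #3
Total capturing groups: 3

3


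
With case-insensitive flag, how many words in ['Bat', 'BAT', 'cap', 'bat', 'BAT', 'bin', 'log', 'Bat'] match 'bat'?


Case-insensitive matching: compare each word's lowercase form to 'bat'.
  'Bat' -> lower='bat' -> MATCH
  'BAT' -> lower='bat' -> MATCH
  'cap' -> lower='cap' -> no
  'bat' -> lower='bat' -> MATCH
  'BAT' -> lower='bat' -> MATCH
  'bin' -> lower='bin' -> no
  'log' -> lower='log' -> no
  'Bat' -> lower='bat' -> MATCH
Matches: ['Bat', 'BAT', 'bat', 'BAT', 'Bat']
Count: 5

5


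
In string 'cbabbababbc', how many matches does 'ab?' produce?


Pattern 'ab?' matches 'a' optionally followed by 'b'.
String: 'cbabbababbc'
Scanning left to right for 'a' then checking next char:
  Match 1: 'ab' (a followed by b)
  Match 2: 'ab' (a followed by b)
  Match 3: 'ab' (a followed by b)
Total matches: 3

3


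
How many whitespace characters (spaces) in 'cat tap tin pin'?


\s matches whitespace characters (spaces, tabs, etc.).
Text: 'cat tap tin pin'
This text has 4 words separated by spaces.
Number of spaces = number of words - 1 = 4 - 1 = 3

3


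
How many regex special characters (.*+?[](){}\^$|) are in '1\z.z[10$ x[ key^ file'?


Regex special characters are: . * + ? [ ] ( ) { } \ ^ $ |
Scanning '1\z.z[10$ x[ key^ file':
  pos 1: '\' -> SPECIAL
  pos 3: '.' -> SPECIAL
  pos 5: '[' -> SPECIAL
  pos 8: '$' -> SPECIAL
  pos 11: '[' -> SPECIAL
  pos 16: '^' -> SPECIAL
Special chars found: ['\\', '.', '[', '$', '[', '^']
Total: 6

6


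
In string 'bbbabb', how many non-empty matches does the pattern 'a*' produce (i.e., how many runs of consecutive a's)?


Pattern 'a*' matches zero or more a's. We want non-empty runs of consecutive a's.
String: 'bbbabb'
Walking through the string to find runs of a's:
  Run 1: positions 3-3 -> 'a'
Non-empty runs found: ['a']
Count: 1

1


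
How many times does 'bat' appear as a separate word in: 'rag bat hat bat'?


Scanning each word for exact match 'bat':
  Word 1: 'rag' -> no
  Word 2: 'bat' -> MATCH
  Word 3: 'hat' -> no
  Word 4: 'bat' -> MATCH
Total matches: 2

2


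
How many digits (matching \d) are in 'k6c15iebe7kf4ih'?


\d matches any digit 0-9.
Scanning 'k6c15iebe7kf4ih':
  pos 1: '6' -> DIGIT
  pos 3: '1' -> DIGIT
  pos 4: '5' -> DIGIT
  pos 9: '7' -> DIGIT
  pos 12: '4' -> DIGIT
Digits found: ['6', '1', '5', '7', '4']
Total: 5

5


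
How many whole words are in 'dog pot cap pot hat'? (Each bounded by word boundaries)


Word boundaries (\b) mark the start/end of each word.
Text: 'dog pot cap pot hat'
Splitting by whitespace:
  Word 1: 'dog'
  Word 2: 'pot'
  Word 3: 'cap'
  Word 4: 'pot'
  Word 5: 'hat'
Total whole words: 5

5


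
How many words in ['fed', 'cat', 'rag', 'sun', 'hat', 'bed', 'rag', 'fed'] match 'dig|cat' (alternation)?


Alternation 'dig|cat' matches either 'dig' or 'cat'.
Checking each word:
  'fed' -> no
  'cat' -> MATCH
  'rag' -> no
  'sun' -> no
  'hat' -> no
  'bed' -> no
  'rag' -> no
  'fed' -> no
Matches: ['cat']
Count: 1

1


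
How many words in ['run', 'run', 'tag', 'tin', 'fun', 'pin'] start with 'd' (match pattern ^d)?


Pattern ^d anchors to start of word. Check which words begin with 'd':
  'run' -> no
  'run' -> no
  'tag' -> no
  'tin' -> no
  'fun' -> no
  'pin' -> no
Matching words: []
Count: 0

0


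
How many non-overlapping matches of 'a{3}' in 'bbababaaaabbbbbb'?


Pattern 'a{3}' matches exactly 3 consecutive a's (greedy, non-overlapping).
String: 'bbababaaaabbbbbb'
Scanning for runs of a's:
  Run at pos 2: 'a' (length 1) -> 0 match(es)
  Run at pos 4: 'a' (length 1) -> 0 match(es)
  Run at pos 6: 'aaaa' (length 4) -> 1 match(es)
Matches found: ['aaa']
Total: 1

1


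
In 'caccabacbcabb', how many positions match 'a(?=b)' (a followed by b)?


Lookahead 'a(?=b)' matches 'a' only when followed by 'b'.
String: 'caccabacbcabb'
Checking each position where char is 'a':
  pos 1: 'a' -> no (next='c')
  pos 4: 'a' -> MATCH (next='b')
  pos 6: 'a' -> no (next='c')
  pos 10: 'a' -> MATCH (next='b')
Matching positions: [4, 10]
Count: 2

2


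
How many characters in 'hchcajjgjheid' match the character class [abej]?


Character class [abej] matches any of: {a, b, e, j}
Scanning string 'hchcajjgjheid' character by character:
  pos 0: 'h' -> no
  pos 1: 'c' -> no
  pos 2: 'h' -> no
  pos 3: 'c' -> no
  pos 4: 'a' -> MATCH
  pos 5: 'j' -> MATCH
  pos 6: 'j' -> MATCH
  pos 7: 'g' -> no
  pos 8: 'j' -> MATCH
  pos 9: 'h' -> no
  pos 10: 'e' -> MATCH
  pos 11: 'i' -> no
  pos 12: 'd' -> no
Total matches: 5

5


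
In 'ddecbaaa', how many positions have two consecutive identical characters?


Looking for consecutive identical characters in 'ddecbaaa':
  pos 0-1: 'd' vs 'd' -> MATCH ('dd')
  pos 1-2: 'd' vs 'e' -> different
  pos 2-3: 'e' vs 'c' -> different
  pos 3-4: 'c' vs 'b' -> different
  pos 4-5: 'b' vs 'a' -> different
  pos 5-6: 'a' vs 'a' -> MATCH ('aa')
  pos 6-7: 'a' vs 'a' -> MATCH ('aa')
Consecutive identical pairs: ['dd', 'aa', 'aa']
Count: 3

3


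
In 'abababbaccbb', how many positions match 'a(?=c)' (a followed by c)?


Lookahead 'a(?=c)' matches 'a' only when followed by 'c'.
String: 'abababbaccbb'
Checking each position where char is 'a':
  pos 0: 'a' -> no (next='b')
  pos 2: 'a' -> no (next='b')
  pos 4: 'a' -> no (next='b')
  pos 7: 'a' -> MATCH (next='c')
Matching positions: [7]
Count: 1

1


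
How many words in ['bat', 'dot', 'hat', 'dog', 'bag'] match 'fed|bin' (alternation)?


Alternation 'fed|bin' matches either 'fed' or 'bin'.
Checking each word:
  'bat' -> no
  'dot' -> no
  'hat' -> no
  'dog' -> no
  'bag' -> no
Matches: []
Count: 0

0


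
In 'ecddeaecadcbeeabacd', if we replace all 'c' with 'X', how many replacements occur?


re.sub('c', 'X', text) replaces every occurrence of 'c' with 'X'.
Text: 'ecddeaecadcbeeabacd'
Scanning for 'c':
  pos 1: 'c' -> replacement #1
  pos 7: 'c' -> replacement #2
  pos 10: 'c' -> replacement #3
  pos 17: 'c' -> replacement #4
Total replacements: 4

4


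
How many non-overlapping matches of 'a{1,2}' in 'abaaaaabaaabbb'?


Pattern 'a{1,2}' matches between 1 and 2 consecutive a's (greedy).
String: 'abaaaaabaaabbb'
Finding runs of a's and applying greedy matching:
  Run at pos 0: 'a' (length 1)
  Run at pos 2: 'aaaaa' (length 5)
  Run at pos 8: 'aaa' (length 3)
Matches: ['a', 'aa', 'aa', 'a', 'aa', 'a']
Count: 6

6


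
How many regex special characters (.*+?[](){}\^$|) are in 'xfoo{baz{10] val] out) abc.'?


Regex special characters are: . * + ? [ ] ( ) { } \ ^ $ |
Scanning 'xfoo{baz{10] val] out) abc.':
  pos 4: '{' -> SPECIAL
  pos 8: '{' -> SPECIAL
  pos 11: ']' -> SPECIAL
  pos 16: ']' -> SPECIAL
  pos 21: ')' -> SPECIAL
  pos 26: '.' -> SPECIAL
Special chars found: ['{', '{', ']', ']', ')', '.']
Total: 6

6


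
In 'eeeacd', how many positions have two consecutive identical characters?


Looking for consecutive identical characters in 'eeeacd':
  pos 0-1: 'e' vs 'e' -> MATCH ('ee')
  pos 1-2: 'e' vs 'e' -> MATCH ('ee')
  pos 2-3: 'e' vs 'a' -> different
  pos 3-4: 'a' vs 'c' -> different
  pos 4-5: 'c' vs 'd' -> different
Consecutive identical pairs: ['ee', 'ee']
Count: 2

2


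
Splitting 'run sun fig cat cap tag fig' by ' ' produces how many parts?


Splitting by ' ' breaks the string at each occurrence of the separator.
Text: 'run sun fig cat cap tag fig'
Parts after split:
  Part 1: 'run'
  Part 2: 'sun'
  Part 3: 'fig'
  Part 4: 'cat'
  Part 5: 'cap'
  Part 6: 'tag'
  Part 7: 'fig'
Total parts: 7

7


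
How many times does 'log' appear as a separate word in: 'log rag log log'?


Scanning each word for exact match 'log':
  Word 1: 'log' -> MATCH
  Word 2: 'rag' -> no
  Word 3: 'log' -> MATCH
  Word 4: 'log' -> MATCH
Total matches: 3

3


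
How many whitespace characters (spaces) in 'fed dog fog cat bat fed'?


\s matches whitespace characters (spaces, tabs, etc.).
Text: 'fed dog fog cat bat fed'
This text has 6 words separated by spaces.
Number of spaces = number of words - 1 = 6 - 1 = 5

5


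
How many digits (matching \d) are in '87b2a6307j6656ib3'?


\d matches any digit 0-9.
Scanning '87b2a6307j6656ib3':
  pos 0: '8' -> DIGIT
  pos 1: '7' -> DIGIT
  pos 3: '2' -> DIGIT
  pos 5: '6' -> DIGIT
  pos 6: '3' -> DIGIT
  pos 7: '0' -> DIGIT
  pos 8: '7' -> DIGIT
  pos 10: '6' -> DIGIT
  pos 11: '6' -> DIGIT
  pos 12: '5' -> DIGIT
  pos 13: '6' -> DIGIT
  pos 16: '3' -> DIGIT
Digits found: ['8', '7', '2', '6', '3', '0', '7', '6', '6', '5', '6', '3']
Total: 12

12


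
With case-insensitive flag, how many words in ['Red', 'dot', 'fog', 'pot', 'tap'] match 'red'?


Case-insensitive matching: compare each word's lowercase form to 'red'.
  'Red' -> lower='red' -> MATCH
  'dot' -> lower='dot' -> no
  'fog' -> lower='fog' -> no
  'pot' -> lower='pot' -> no
  'tap' -> lower='tap' -> no
Matches: ['Red']
Count: 1

1


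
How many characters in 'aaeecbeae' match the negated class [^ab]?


Negated class [^ab] matches any char NOT in {a, b}
Scanning 'aaeecbeae':
  pos 0: 'a' -> no (excluded)
  pos 1: 'a' -> no (excluded)
  pos 2: 'e' -> MATCH
  pos 3: 'e' -> MATCH
  pos 4: 'c' -> MATCH
  pos 5: 'b' -> no (excluded)
  pos 6: 'e' -> MATCH
  pos 7: 'a' -> no (excluded)
  pos 8: 'e' -> MATCH
Total matches: 5

5
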